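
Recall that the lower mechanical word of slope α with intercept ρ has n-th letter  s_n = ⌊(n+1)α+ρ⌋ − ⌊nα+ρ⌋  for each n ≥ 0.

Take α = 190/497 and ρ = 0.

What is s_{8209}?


(n+1)α + ρ = (8210·190) / 497 = 1559900/497
nα + ρ     = (8209·190) / 497 = 1559710/497
⌊1559900/497⌋ = 3138,  ⌊1559710/497⌋ = 3138
s_{8209} = 3138 − 3138 = 0

0


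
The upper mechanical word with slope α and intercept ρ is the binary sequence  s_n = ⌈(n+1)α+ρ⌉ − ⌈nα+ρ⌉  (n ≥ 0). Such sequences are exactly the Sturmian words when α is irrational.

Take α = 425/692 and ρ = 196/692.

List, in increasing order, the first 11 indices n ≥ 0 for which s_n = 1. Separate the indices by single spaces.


1 2 4 6 7 9 10 12 14 15 17

n=0: ⌈621/692⌉−⌈196/692⌉ = 1−1 = 0
n=1: ⌈1046/692⌉−⌈621/692⌉ = 2−1 = 1  ← one
n=2: ⌈1471/692⌉−⌈1046/692⌉ = 3−2 = 1  ← one
n=3: ⌈1896/692⌉−⌈1471/692⌉ = 3−3 = 0
n=4: ⌈2321/692⌉−⌈1896/692⌉ = 4−3 = 1  ← one
n=5: ⌈2746/692⌉−⌈2321/692⌉ = 4−4 = 0
n=6: ⌈3171/692⌉−⌈2746/692⌉ = 5−4 = 1  ← one
n=7: ⌈3596/692⌉−⌈3171/692⌉ = 6−5 = 1  ← one
n=8: ⌈4021/692⌉−⌈3596/692⌉ = 6−6 = 0
n=9: ⌈4446/692⌉−⌈4021/692⌉ = 7−6 = 1  ← one
n=10: ⌈4871/692⌉−⌈4446/692⌉ = 8−7 = 1  ← one
n=11: ⌈5296/692⌉−⌈4871/692⌉ = 8−8 = 0
n=12: ⌈5721/692⌉−⌈5296/692⌉ = 9−8 = 1  ← one
n=13: ⌈6146/692⌉−⌈5721/692⌉ = 9−9 = 0
n=14: ⌈6571/692⌉−⌈6146/692⌉ = 10−9 = 1  ← one
n=15: ⌈6996/692⌉−⌈6571/692⌉ = 11−10 = 1  ← one
n=16: ⌈7421/692⌉−⌈6996/692⌉ = 11−11 = 0
n=17: ⌈7846/692⌉−⌈7421/692⌉ = 12−11 = 1  ← one
positions of the first 11 ones: 1 2 4 6 7 9 10 12 14 15 17


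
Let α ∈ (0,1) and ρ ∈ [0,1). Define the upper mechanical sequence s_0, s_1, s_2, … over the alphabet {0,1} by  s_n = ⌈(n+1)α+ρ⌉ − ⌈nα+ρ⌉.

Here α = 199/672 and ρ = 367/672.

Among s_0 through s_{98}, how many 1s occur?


29

#1s = Σ_{n=0}^{98} s_n = Σ_{n=0}^{98} (⌈(n+1)α+ρ⌉ − ⌈nα+ρ⌉)
the sum telescopes: every ⌈nα+ρ⌉ with 0 < n < 99 appears once with + and once with −, leaving ⌈99α+ρ⌉ − ⌈0·α+ρ⌉
99α + ρ = (99·199 + 367) / 672 = 20068/672
ρ = 367/672
⌈20068/672⌉ = 30,  ⌈367/672⌉ = 1
#1s = 30 − 1 = 29


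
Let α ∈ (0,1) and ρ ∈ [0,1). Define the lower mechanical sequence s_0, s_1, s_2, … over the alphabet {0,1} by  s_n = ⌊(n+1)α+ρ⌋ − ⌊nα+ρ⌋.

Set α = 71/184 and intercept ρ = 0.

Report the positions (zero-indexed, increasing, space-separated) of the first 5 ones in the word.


2 5 7 10 12

n=0: ⌊71/184⌋−⌊0/184⌋ = 0−0 = 0
n=1: ⌊142/184⌋−⌊71/184⌋ = 0−0 = 0
n=2: ⌊213/184⌋−⌊142/184⌋ = 1−0 = 1  ← one
n=3: ⌊284/184⌋−⌊213/184⌋ = 1−1 = 0
n=4: ⌊355/184⌋−⌊284/184⌋ = 1−1 = 0
n=5: ⌊426/184⌋−⌊355/184⌋ = 2−1 = 1  ← one
n=6: ⌊497/184⌋−⌊426/184⌋ = 2−2 = 0
n=7: ⌊568/184⌋−⌊497/184⌋ = 3−2 = 1  ← one
n=8: ⌊639/184⌋−⌊568/184⌋ = 3−3 = 0
n=9: ⌊710/184⌋−⌊639/184⌋ = 3−3 = 0
n=10: ⌊781/184⌋−⌊710/184⌋ = 4−3 = 1  ← one
n=11: ⌊852/184⌋−⌊781/184⌋ = 4−4 = 0
n=12: ⌊923/184⌋−⌊852/184⌋ = 5−4 = 1  ← one
positions of the first 5 ones: 2 5 7 10 12


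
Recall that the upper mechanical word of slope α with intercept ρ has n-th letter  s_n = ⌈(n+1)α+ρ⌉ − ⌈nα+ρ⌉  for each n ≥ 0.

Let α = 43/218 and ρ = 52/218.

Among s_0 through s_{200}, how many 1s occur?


#1s = Σ_{n=0}^{200} s_n = Σ_{n=0}^{200} (⌈(n+1)α+ρ⌉ − ⌈nα+ρ⌉)
the sum telescopes: every ⌈nα+ρ⌉ with 0 < n < 201 appears once with + and once with −, leaving ⌈201α+ρ⌉ − ⌈0·α+ρ⌉
201α + ρ = (201·43 + 52) / 218 = 8695/218
ρ = 52/218
⌈8695/218⌉ = 40,  ⌈52/218⌉ = 1
#1s = 40 − 1 = 39

39


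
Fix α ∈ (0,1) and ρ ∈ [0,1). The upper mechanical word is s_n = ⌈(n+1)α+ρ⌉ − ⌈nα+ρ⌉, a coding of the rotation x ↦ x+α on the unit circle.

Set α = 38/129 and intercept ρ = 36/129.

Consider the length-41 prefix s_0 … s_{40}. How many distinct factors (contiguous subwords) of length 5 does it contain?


6

t_n = ⌈(n·38+36)/129⌉ for n = 0 … 41:
  n=0…9: ⌈36/129⌉=1 ⌈74/129⌉=1 ⌈112/129⌉=1 ⌈150/129⌉=2 ⌈188/129⌉=2 ⌈226/129⌉=2 ⌈264/129⌉=3 ⌈302/129⌉=3 ⌈340/129⌉=3 ⌈378/129⌉=3
  n=10…19: ⌈416/129⌉=4 ⌈454/129⌉=4 ⌈492/129⌉=4 ⌈530/129⌉=5 ⌈568/129⌉=5 ⌈606/129⌉=5 ⌈644/129⌉=5 ⌈682/129⌉=6 ⌈720/129⌉=6 ⌈758/129⌉=6
  n=20…29: ⌈796/129⌉=7 ⌈834/129⌉=7 ⌈872/129⌉=7 ⌈910/129⌉=8 ⌈948/129⌉=8 ⌈986/129⌉=8 ⌈1024/129⌉=8 ⌈1062/129⌉=9 ⌈1100/129⌉=9 ⌈1138/129⌉=9
  n=30…39: ⌈1176/129⌉=10 ⌈1214/129⌉=10 ⌈1252/129⌉=10 ⌈1290/129⌉=10 ⌈1328/129⌉=11 ⌈1366/129⌉=11 ⌈1404/129⌉=11 ⌈1442/129⌉=12 ⌈1480/129⌉=12 ⌈1518/129⌉=12
  n=40…41: ⌈1556/129⌉=13 ⌈1594/129⌉=13
s_n = t_(n+1) − t_n for n = 0 … 40 gives
prefix = 00100100010010001001001000100100010010010
slide a length-5 window over [0..4] … [36..40] (37 windows); first occurrence of each distinct factor:
  [  0..  4] 00100
  [  1..  5] 01001
  [  2..  6] 10010
  [  4..  8] 01000
  [  5..  9] 10001
  [  6.. 10] 00010
  (the other 31 windows repeat one of these)
distinct factors: {00010, 00100, 01000, 01001, 10001, 10010}
count = 6  (Sturmian bound for length 5 is 6)


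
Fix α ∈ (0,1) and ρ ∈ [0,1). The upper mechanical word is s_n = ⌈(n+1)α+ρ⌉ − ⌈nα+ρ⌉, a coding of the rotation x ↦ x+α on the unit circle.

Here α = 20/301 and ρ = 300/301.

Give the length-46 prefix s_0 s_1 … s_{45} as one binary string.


n=0: ⌈(1·20+300)/301⌉ − ⌈(0·20+300)/301⌉ = ⌈320/301⌉ − ⌈300/301⌉ = 2 − 1 = 1
n=1: ⌈(2·20+300)/301⌉ − ⌈(1·20+300)/301⌉ = ⌈340/301⌉ − ⌈320/301⌉ = 2 − 2 = 0
n=2: ⌈(3·20+300)/301⌉ − ⌈(2·20+300)/301⌉ = ⌈360/301⌉ − ⌈340/301⌉ = 2 − 2 = 0
n=3: ⌈(4·20+300)/301⌉ − ⌈(3·20+300)/301⌉ = ⌈380/301⌉ − ⌈360/301⌉ = 2 − 2 = 0
n=4: ⌈(5·20+300)/301⌉ − ⌈(4·20+300)/301⌉ = ⌈400/301⌉ − ⌈380/301⌉ = 2 − 2 = 0
n=5: ⌈(6·20+300)/301⌉ − ⌈(5·20+300)/301⌉ = ⌈420/301⌉ − ⌈400/301⌉ = 2 − 2 = 0
n=6: ⌈(7·20+300)/301⌉ − ⌈(6·20+300)/301⌉ = ⌈440/301⌉ − ⌈420/301⌉ = 2 − 2 = 0
n=7: ⌈(8·20+300)/301⌉ − ⌈(7·20+300)/301⌉ = ⌈460/301⌉ − ⌈440/301⌉ = 2 − 2 = 0
n=8: ⌈(9·20+300)/301⌉ − ⌈(8·20+300)/301⌉ = ⌈480/301⌉ − ⌈460/301⌉ = 2 − 2 = 0
n=9: ⌈(10·20+300)/301⌉ − ⌈(9·20+300)/301⌉ = ⌈500/301⌉ − ⌈480/301⌉ = 2 − 2 = 0
n=10: ⌈(11·20+300)/301⌉ − ⌈(10·20+300)/301⌉ = ⌈520/301⌉ − ⌈500/301⌉ = 2 − 2 = 0
n=11: ⌈(12·20+300)/301⌉ − ⌈(11·20+300)/301⌉ = ⌈540/301⌉ − ⌈520/301⌉ = 2 − 2 = 0
n=12: ⌈(13·20+300)/301⌉ − ⌈(12·20+300)/301⌉ = ⌈560/301⌉ − ⌈540/301⌉ = 2 − 2 = 0
n=13: ⌈(14·20+300)/301⌉ − ⌈(13·20+300)/301⌉ = ⌈580/301⌉ − ⌈560/301⌉ = 2 − 2 = 0
n=14: ⌈(15·20+300)/301⌉ − ⌈(14·20+300)/301⌉ = ⌈600/301⌉ − ⌈580/301⌉ = 2 − 2 = 0
n=15: ⌈(16·20+300)/301⌉ − ⌈(15·20+300)/301⌉ = ⌈620/301⌉ − ⌈600/301⌉ = 3 − 2 = 1
n=16: ⌈(17·20+300)/301⌉ − ⌈(16·20+300)/301⌉ = ⌈640/301⌉ − ⌈620/301⌉ = 3 − 3 = 0
n=17: ⌈(18·20+300)/301⌉ − ⌈(17·20+300)/301⌉ = ⌈660/301⌉ − ⌈640/301⌉ = 3 − 3 = 0
n=18: ⌈(19·20+300)/301⌉ − ⌈(18·20+300)/301⌉ = ⌈680/301⌉ − ⌈660/301⌉ = 3 − 3 = 0
n=19: ⌈(20·20+300)/301⌉ − ⌈(19·20+300)/301⌉ = ⌈700/301⌉ − ⌈680/301⌉ = 3 − 3 = 0
n=20: ⌈(21·20+300)/301⌉ − ⌈(20·20+300)/301⌉ = ⌈720/301⌉ − ⌈700/301⌉ = 3 − 3 = 0
n=21: ⌈(22·20+300)/301⌉ − ⌈(21·20+300)/301⌉ = ⌈740/301⌉ − ⌈720/301⌉ = 3 − 3 = 0
n=22: ⌈(23·20+300)/301⌉ − ⌈(22·20+300)/301⌉ = ⌈760/301⌉ − ⌈740/301⌉ = 3 − 3 = 0
n=23: ⌈(24·20+300)/301⌉ − ⌈(23·20+300)/301⌉ = ⌈780/301⌉ − ⌈760/301⌉ = 3 − 3 = 0
n=24: ⌈(25·20+300)/301⌉ − ⌈(24·20+300)/301⌉ = ⌈800/301⌉ − ⌈780/301⌉ = 3 − 3 = 0
n=25: ⌈(26·20+300)/301⌉ − ⌈(25·20+300)/301⌉ = ⌈820/301⌉ − ⌈800/301⌉ = 3 − 3 = 0
n=26: ⌈(27·20+300)/301⌉ − ⌈(26·20+300)/301⌉ = ⌈840/301⌉ − ⌈820/301⌉ = 3 − 3 = 0
n=27: ⌈(28·20+300)/301⌉ − ⌈(27·20+300)/301⌉ = ⌈860/301⌉ − ⌈840/301⌉ = 3 − 3 = 0
n=28: ⌈(29·20+300)/301⌉ − ⌈(28·20+300)/301⌉ = ⌈880/301⌉ − ⌈860/301⌉ = 3 − 3 = 0
n=29: ⌈(30·20+300)/301⌉ − ⌈(29·20+300)/301⌉ = ⌈900/301⌉ − ⌈880/301⌉ = 3 − 3 = 0
n=30: ⌈(31·20+300)/301⌉ − ⌈(30·20+300)/301⌉ = ⌈920/301⌉ − ⌈900/301⌉ = 4 − 3 = 1
n=31: ⌈(32·20+300)/301⌉ − ⌈(31·20+300)/301⌉ = ⌈940/301⌉ − ⌈920/301⌉ = 4 − 4 = 0
n=32: ⌈(33·20+300)/301⌉ − ⌈(32·20+300)/301⌉ = ⌈960/301⌉ − ⌈940/301⌉ = 4 − 4 = 0
n=33: ⌈(34·20+300)/301⌉ − ⌈(33·20+300)/301⌉ = ⌈980/301⌉ − ⌈960/301⌉ = 4 − 4 = 0
n=34: ⌈(35·20+300)/301⌉ − ⌈(34·20+300)/301⌉ = ⌈1000/301⌉ − ⌈980/301⌉ = 4 − 4 = 0
n=35: ⌈(36·20+300)/301⌉ − ⌈(35·20+300)/301⌉ = ⌈1020/301⌉ − ⌈1000/301⌉ = 4 − 4 = 0
n=36: ⌈(37·20+300)/301⌉ − ⌈(36·20+300)/301⌉ = ⌈1040/301⌉ − ⌈1020/301⌉ = 4 − 4 = 0
n=37: ⌈(38·20+300)/301⌉ − ⌈(37·20+300)/301⌉ = ⌈1060/301⌉ − ⌈1040/301⌉ = 4 − 4 = 0
n=38: ⌈(39·20+300)/301⌉ − ⌈(38·20+300)/301⌉ = ⌈1080/301⌉ − ⌈1060/301⌉ = 4 − 4 = 0
n=39: ⌈(40·20+300)/301⌉ − ⌈(39·20+300)/301⌉ = ⌈1100/301⌉ − ⌈1080/301⌉ = 4 − 4 = 0
n=40: ⌈(41·20+300)/301⌉ − ⌈(40·20+300)/301⌉ = ⌈1120/301⌉ − ⌈1100/301⌉ = 4 − 4 = 0
n=41: ⌈(42·20+300)/301⌉ − ⌈(41·20+300)/301⌉ = ⌈1140/301⌉ − ⌈1120/301⌉ = 4 − 4 = 0
n=42: ⌈(43·20+300)/301⌉ − ⌈(42·20+300)/301⌉ = ⌈1160/301⌉ − ⌈1140/301⌉ = 4 − 4 = 0
n=43: ⌈(44·20+300)/301⌉ − ⌈(43·20+300)/301⌉ = ⌈1180/301⌉ − ⌈1160/301⌉ = 4 − 4 = 0
n=44: ⌈(45·20+300)/301⌉ − ⌈(44·20+300)/301⌉ = ⌈1200/301⌉ − ⌈1180/301⌉ = 4 − 4 = 0
n=45: ⌈(46·20+300)/301⌉ − ⌈(45·20+300)/301⌉ = ⌈1220/301⌉ − ⌈1200/301⌉ = 5 − 4 = 1

1000000000000001000000000000001000000000000001


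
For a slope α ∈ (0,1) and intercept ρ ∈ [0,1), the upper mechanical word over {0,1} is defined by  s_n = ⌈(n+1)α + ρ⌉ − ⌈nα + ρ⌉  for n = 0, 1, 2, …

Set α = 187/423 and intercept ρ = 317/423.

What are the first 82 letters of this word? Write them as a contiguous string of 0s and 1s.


1010010101010010101010010101010010101001010101001010101001010101001010101001010100

n=0: ⌈(1·187+317)/423⌉ − ⌈(0·187+317)/423⌉ = ⌈504/423⌉ − ⌈317/423⌉ = 2 − 1 = 1
n=1: ⌈(2·187+317)/423⌉ − ⌈(1·187+317)/423⌉ = ⌈691/423⌉ − ⌈504/423⌉ = 2 − 2 = 0
n=2: ⌈(3·187+317)/423⌉ − ⌈(2·187+317)/423⌉ = ⌈878/423⌉ − ⌈691/423⌉ = 3 − 2 = 1
n=3: ⌈(4·187+317)/423⌉ − ⌈(3·187+317)/423⌉ = ⌈1065/423⌉ − ⌈878/423⌉ = 3 − 3 = 0
n=4: ⌈(5·187+317)/423⌉ − ⌈(4·187+317)/423⌉ = ⌈1252/423⌉ − ⌈1065/423⌉ = 3 − 3 = 0
n=5: ⌈(6·187+317)/423⌉ − ⌈(5·187+317)/423⌉ = ⌈1439/423⌉ − ⌈1252/423⌉ = 4 − 3 = 1
n=6: ⌈(7·187+317)/423⌉ − ⌈(6·187+317)/423⌉ = ⌈1626/423⌉ − ⌈1439/423⌉ = 4 − 4 = 0
n=7: ⌈(8·187+317)/423⌉ − ⌈(7·187+317)/423⌉ = ⌈1813/423⌉ − ⌈1626/423⌉ = 5 − 4 = 1
n=8: ⌈(9·187+317)/423⌉ − ⌈(8·187+317)/423⌉ = ⌈2000/423⌉ − ⌈1813/423⌉ = 5 − 5 = 0
n=9: ⌈(10·187+317)/423⌉ − ⌈(9·187+317)/423⌉ = ⌈2187/423⌉ − ⌈2000/423⌉ = 6 − 5 = 1
n=10: ⌈(11·187+317)/423⌉ − ⌈(10·187+317)/423⌉ = ⌈2374/423⌉ − ⌈2187/423⌉ = 6 − 6 = 0
n=11: ⌈(12·187+317)/423⌉ − ⌈(11·187+317)/423⌉ = ⌈2561/423⌉ − ⌈2374/423⌉ = 7 − 6 = 1
n=12: ⌈(13·187+317)/423⌉ − ⌈(12·187+317)/423⌉ = ⌈2748/423⌉ − ⌈2561/423⌉ = 7 − 7 = 0
n=13: ⌈(14·187+317)/423⌉ − ⌈(13·187+317)/423⌉ = ⌈2935/423⌉ − ⌈2748/423⌉ = 7 − 7 = 0
n=14: ⌈(15·187+317)/423⌉ − ⌈(14·187+317)/423⌉ = ⌈3122/423⌉ − ⌈2935/423⌉ = 8 − 7 = 1
n=15: ⌈(16·187+317)/423⌉ − ⌈(15·187+317)/423⌉ = ⌈3309/423⌉ − ⌈3122/423⌉ = 8 − 8 = 0
n=16: ⌈(17·187+317)/423⌉ − ⌈(16·187+317)/423⌉ = ⌈3496/423⌉ − ⌈3309/423⌉ = 9 − 8 = 1
n=17: ⌈(18·187+317)/423⌉ − ⌈(17·187+317)/423⌉ = ⌈3683/423⌉ − ⌈3496/423⌉ = 9 − 9 = 0
n=18: ⌈(19·187+317)/423⌉ − ⌈(18·187+317)/423⌉ = ⌈3870/423⌉ − ⌈3683/423⌉ = 10 − 9 = 1
n=19: ⌈(20·187+317)/423⌉ − ⌈(19·187+317)/423⌉ = ⌈4057/423⌉ − ⌈3870/423⌉ = 10 − 10 = 0
n=20: ⌈(21·187+317)/423⌉ − ⌈(20·187+317)/423⌉ = ⌈4244/423⌉ − ⌈4057/423⌉ = 11 − 10 = 1
n=21: ⌈(22·187+317)/423⌉ − ⌈(21·187+317)/423⌉ = ⌈4431/423⌉ − ⌈4244/423⌉ = 11 − 11 = 0
n=22: ⌈(23·187+317)/423⌉ − ⌈(22·187+317)/423⌉ = ⌈4618/423⌉ − ⌈4431/423⌉ = 11 − 11 = 0
n=23: ⌈(24·187+317)/423⌉ − ⌈(23·187+317)/423⌉ = ⌈4805/423⌉ − ⌈4618/423⌉ = 12 − 11 = 1
n=24: ⌈(25·187+317)/423⌉ − ⌈(24·187+317)/423⌉ = ⌈4992/423⌉ − ⌈4805/423⌉ = 12 − 12 = 0
n=25: ⌈(26·187+317)/423⌉ − ⌈(25·187+317)/423⌉ = ⌈5179/423⌉ − ⌈4992/423⌉ = 13 − 12 = 1
n=26: ⌈(27·187+317)/423⌉ − ⌈(26·187+317)/423⌉ = ⌈5366/423⌉ − ⌈5179/423⌉ = 13 − 13 = 0
n=27: ⌈(28·187+317)/423⌉ − ⌈(27·187+317)/423⌉ = ⌈5553/423⌉ − ⌈5366/423⌉ = 14 − 13 = 1
n=28: ⌈(29·187+317)/423⌉ − ⌈(28·187+317)/423⌉ = ⌈5740/423⌉ − ⌈5553/423⌉ = 14 − 14 = 0
n=29: ⌈(30·187+317)/423⌉ − ⌈(29·187+317)/423⌉ = ⌈5927/423⌉ − ⌈5740/423⌉ = 15 − 14 = 1
n=30: ⌈(31·187+317)/423⌉ − ⌈(30·187+317)/423⌉ = ⌈6114/423⌉ − ⌈5927/423⌉ = 15 − 15 = 0
n=31: ⌈(32·187+317)/423⌉ − ⌈(31·187+317)/423⌉ = ⌈6301/423⌉ − ⌈6114/423⌉ = 15 − 15 = 0
n=32: ⌈(33·187+317)/423⌉ − ⌈(32·187+317)/423⌉ = ⌈6488/423⌉ − ⌈6301/423⌉ = 16 − 15 = 1
n=33: ⌈(34·187+317)/423⌉ − ⌈(33·187+317)/423⌉ = ⌈6675/423⌉ − ⌈6488/423⌉ = 16 − 16 = 0
n=34: ⌈(35·187+317)/423⌉ − ⌈(34·187+317)/423⌉ = ⌈6862/423⌉ − ⌈6675/423⌉ = 17 − 16 = 1
n=35: ⌈(36·187+317)/423⌉ − ⌈(35·187+317)/423⌉ = ⌈7049/423⌉ − ⌈6862/423⌉ = 17 − 17 = 0
n=36: ⌈(37·187+317)/423⌉ − ⌈(36·187+317)/423⌉ = ⌈7236/423⌉ − ⌈7049/423⌉ = 18 − 17 = 1
n=37: ⌈(38·187+317)/423⌉ − ⌈(37·187+317)/423⌉ = ⌈7423/423⌉ − ⌈7236/423⌉ = 18 − 18 = 0
n=38: ⌈(39·187+317)/423⌉ − ⌈(38·187+317)/423⌉ = ⌈7610/423⌉ − ⌈7423/423⌉ = 18 − 18 = 0
n=39: ⌈(40·187+317)/423⌉ − ⌈(39·187+317)/423⌉ = ⌈7797/423⌉ − ⌈7610/423⌉ = 19 − 18 = 1
n=40: ⌈(41·187+317)/423⌉ − ⌈(40·187+317)/423⌉ = ⌈7984/423⌉ − ⌈7797/423⌉ = 19 − 19 = 0
n=41: ⌈(42·187+317)/423⌉ − ⌈(41·187+317)/423⌉ = ⌈8171/423⌉ − ⌈7984/423⌉ = 20 − 19 = 1
n=42: ⌈(43·187+317)/423⌉ − ⌈(42·187+317)/423⌉ = ⌈8358/423⌉ − ⌈8171/423⌉ = 20 − 20 = 0
n=43: ⌈(44·187+317)/423⌉ − ⌈(43·187+317)/423⌉ = ⌈8545/423⌉ − ⌈8358/423⌉ = 21 − 20 = 1
n=44: ⌈(45·187+317)/423⌉ − ⌈(44·187+317)/423⌉ = ⌈8732/423⌉ − ⌈8545/423⌉ = 21 − 21 = 0
n=45: ⌈(46·187+317)/423⌉ − ⌈(45·187+317)/423⌉ = ⌈8919/423⌉ − ⌈8732/423⌉ = 22 − 21 = 1
n=46: ⌈(47·187+317)/423⌉ − ⌈(46·187+317)/423⌉ = ⌈9106/423⌉ − ⌈8919/423⌉ = 22 − 22 = 0
n=47: ⌈(48·187+317)/423⌉ − ⌈(47·187+317)/423⌉ = ⌈9293/423⌉ − ⌈9106/423⌉ = 22 − 22 = 0
n=48: ⌈(49·187+317)/423⌉ − ⌈(48·187+317)/423⌉ = ⌈9480/423⌉ − ⌈9293/423⌉ = 23 − 22 = 1
n=49: ⌈(50·187+317)/423⌉ − ⌈(49·187+317)/423⌉ = ⌈9667/423⌉ − ⌈9480/423⌉ = 23 − 23 = 0
n=50: ⌈(51·187+317)/423⌉ − ⌈(50·187+317)/423⌉ = ⌈9854/423⌉ − ⌈9667/423⌉ = 24 − 23 = 1
n=51: ⌈(52·187+317)/423⌉ − ⌈(51·187+317)/423⌉ = ⌈10041/423⌉ − ⌈9854/423⌉ = 24 − 24 = 0
n=52: ⌈(53·187+317)/423⌉ − ⌈(52·187+317)/423⌉ = ⌈10228/423⌉ − ⌈10041/423⌉ = 25 − 24 = 1
n=53: ⌈(54·187+317)/423⌉ − ⌈(53·187+317)/423⌉ = ⌈10415/423⌉ − ⌈10228/423⌉ = 25 − 25 = 0
n=54: ⌈(55·187+317)/423⌉ − ⌈(54·187+317)/423⌉ = ⌈10602/423⌉ − ⌈10415/423⌉ = 26 − 25 = 1
n=55: ⌈(56·187+317)/423⌉ − ⌈(55·187+317)/423⌉ = ⌈10789/423⌉ − ⌈10602/423⌉ = 26 − 26 = 0
n=56: ⌈(57·187+317)/423⌉ − ⌈(56·187+317)/423⌉ = ⌈10976/423⌉ − ⌈10789/423⌉ = 26 − 26 = 0
n=57: ⌈(58·187+317)/423⌉ − ⌈(57·187+317)/423⌉ = ⌈11163/423⌉ − ⌈10976/423⌉ = 27 − 26 = 1
n=58: ⌈(59·187+317)/423⌉ − ⌈(58·187+317)/423⌉ = ⌈11350/423⌉ − ⌈11163/423⌉ = 27 − 27 = 0
n=59: ⌈(60·187+317)/423⌉ − ⌈(59·187+317)/423⌉ = ⌈11537/423⌉ − ⌈11350/423⌉ = 28 − 27 = 1
n=60: ⌈(61·187+317)/423⌉ − ⌈(60·187+317)/423⌉ = ⌈11724/423⌉ − ⌈11537/423⌉ = 28 − 28 = 0
n=61: ⌈(62·187+317)/423⌉ − ⌈(61·187+317)/423⌉ = ⌈11911/423⌉ − ⌈11724/423⌉ = 29 − 28 = 1
n=62: ⌈(63·187+317)/423⌉ − ⌈(62·187+317)/423⌉ = ⌈12098/423⌉ − ⌈11911/423⌉ = 29 − 29 = 0
n=63: ⌈(64·187+317)/423⌉ − ⌈(63·187+317)/423⌉ = ⌈12285/423⌉ − ⌈12098/423⌉ = 30 − 29 = 1
n=64: ⌈(65·187+317)/423⌉ − ⌈(64·187+317)/423⌉ = ⌈12472/423⌉ − ⌈12285/423⌉ = 30 − 30 = 0
n=65: ⌈(66·187+317)/423⌉ − ⌈(65·187+317)/423⌉ = ⌈12659/423⌉ − ⌈12472/423⌉ = 30 − 30 = 0
n=66: ⌈(67·187+317)/423⌉ − ⌈(66·187+317)/423⌉ = ⌈12846/423⌉ − ⌈12659/423⌉ = 31 − 30 = 1
n=67: ⌈(68·187+317)/423⌉ − ⌈(67·187+317)/423⌉ = ⌈13033/423⌉ − ⌈12846/423⌉ = 31 − 31 = 0
n=68: ⌈(69·187+317)/423⌉ − ⌈(68·187+317)/423⌉ = ⌈13220/423⌉ − ⌈13033/423⌉ = 32 − 31 = 1
n=69: ⌈(70·187+317)/423⌉ − ⌈(69·187+317)/423⌉ = ⌈13407/423⌉ − ⌈13220/423⌉ = 32 − 32 = 0
n=70: ⌈(71·187+317)/423⌉ − ⌈(70·187+317)/423⌉ = ⌈13594/423⌉ − ⌈13407/423⌉ = 33 − 32 = 1
n=71: ⌈(72·187+317)/423⌉ − ⌈(71·187+317)/423⌉ = ⌈13781/423⌉ − ⌈13594/423⌉ = 33 − 33 = 0
n=72: ⌈(73·187+317)/423⌉ − ⌈(72·187+317)/423⌉ = ⌈13968/423⌉ − ⌈13781/423⌉ = 34 − 33 = 1
n=73: ⌈(74·187+317)/423⌉ − ⌈(73·187+317)/423⌉ = ⌈14155/423⌉ − ⌈13968/423⌉ = 34 − 34 = 0
n=74: ⌈(75·187+317)/423⌉ − ⌈(74·187+317)/423⌉ = ⌈14342/423⌉ − ⌈14155/423⌉ = 34 − 34 = 0
n=75: ⌈(76·187+317)/423⌉ − ⌈(75·187+317)/423⌉ = ⌈14529/423⌉ − ⌈14342/423⌉ = 35 − 34 = 1
n=76: ⌈(77·187+317)/423⌉ − ⌈(76·187+317)/423⌉ = ⌈14716/423⌉ − ⌈14529/423⌉ = 35 − 35 = 0
n=77: ⌈(78·187+317)/423⌉ − ⌈(77·187+317)/423⌉ = ⌈14903/423⌉ − ⌈14716/423⌉ = 36 − 35 = 1
n=78: ⌈(79·187+317)/423⌉ − ⌈(78·187+317)/423⌉ = ⌈15090/423⌉ − ⌈14903/423⌉ = 36 − 36 = 0
n=79: ⌈(80·187+317)/423⌉ − ⌈(79·187+317)/423⌉ = ⌈15277/423⌉ − ⌈15090/423⌉ = 37 − 36 = 1
n=80: ⌈(81·187+317)/423⌉ − ⌈(80·187+317)/423⌉ = ⌈15464/423⌉ − ⌈15277/423⌉ = 37 − 37 = 0
n=81: ⌈(82·187+317)/423⌉ − ⌈(81·187+317)/423⌉ = ⌈15651/423⌉ − ⌈15464/423⌉ = 37 − 37 = 0


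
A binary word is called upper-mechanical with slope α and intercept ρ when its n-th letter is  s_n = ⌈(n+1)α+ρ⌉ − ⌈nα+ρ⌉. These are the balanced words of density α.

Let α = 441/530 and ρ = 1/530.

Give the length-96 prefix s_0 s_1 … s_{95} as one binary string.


011110111110111110111110111110111110111110111110111110111110111110111110111110111110111110111110

n=0: ⌈(1·441+1)/530⌉ − ⌈(0·441+1)/530⌉ = ⌈442/530⌉ − ⌈1/530⌉ = 1 − 1 = 0
n=1: ⌈(2·441+1)/530⌉ − ⌈(1·441+1)/530⌉ = ⌈883/530⌉ − ⌈442/530⌉ = 2 − 1 = 1
n=2: ⌈(3·441+1)/530⌉ − ⌈(2·441+1)/530⌉ = ⌈1324/530⌉ − ⌈883/530⌉ = 3 − 2 = 1
n=3: ⌈(4·441+1)/530⌉ − ⌈(3·441+1)/530⌉ = ⌈1765/530⌉ − ⌈1324/530⌉ = 4 − 3 = 1
n=4: ⌈(5·441+1)/530⌉ − ⌈(4·441+1)/530⌉ = ⌈2206/530⌉ − ⌈1765/530⌉ = 5 − 4 = 1
n=5: ⌈(6·441+1)/530⌉ − ⌈(5·441+1)/530⌉ = ⌈2647/530⌉ − ⌈2206/530⌉ = 5 − 5 = 0
n=6: ⌈(7·441+1)/530⌉ − ⌈(6·441+1)/530⌉ = ⌈3088/530⌉ − ⌈2647/530⌉ = 6 − 5 = 1
n=7: ⌈(8·441+1)/530⌉ − ⌈(7·441+1)/530⌉ = ⌈3529/530⌉ − ⌈3088/530⌉ = 7 − 6 = 1
n=8: ⌈(9·441+1)/530⌉ − ⌈(8·441+1)/530⌉ = ⌈3970/530⌉ − ⌈3529/530⌉ = 8 − 7 = 1
n=9: ⌈(10·441+1)/530⌉ − ⌈(9·441+1)/530⌉ = ⌈4411/530⌉ − ⌈3970/530⌉ = 9 − 8 = 1
n=10: ⌈(11·441+1)/530⌉ − ⌈(10·441+1)/530⌉ = ⌈4852/530⌉ − ⌈4411/530⌉ = 10 − 9 = 1
n=11: ⌈(12·441+1)/530⌉ − ⌈(11·441+1)/530⌉ = ⌈5293/530⌉ − ⌈4852/530⌉ = 10 − 10 = 0
n=12: ⌈(13·441+1)/530⌉ − ⌈(12·441+1)/530⌉ = ⌈5734/530⌉ − ⌈5293/530⌉ = 11 − 10 = 1
n=13: ⌈(14·441+1)/530⌉ − ⌈(13·441+1)/530⌉ = ⌈6175/530⌉ − ⌈5734/530⌉ = 12 − 11 = 1
n=14: ⌈(15·441+1)/530⌉ − ⌈(14·441+1)/530⌉ = ⌈6616/530⌉ − ⌈6175/530⌉ = 13 − 12 = 1
n=15: ⌈(16·441+1)/530⌉ − ⌈(15·441+1)/530⌉ = ⌈7057/530⌉ − ⌈6616/530⌉ = 14 − 13 = 1
n=16: ⌈(17·441+1)/530⌉ − ⌈(16·441+1)/530⌉ = ⌈7498/530⌉ − ⌈7057/530⌉ = 15 − 14 = 1
n=17: ⌈(18·441+1)/530⌉ − ⌈(17·441+1)/530⌉ = ⌈7939/530⌉ − ⌈7498/530⌉ = 15 − 15 = 0
n=18: ⌈(19·441+1)/530⌉ − ⌈(18·441+1)/530⌉ = ⌈8380/530⌉ − ⌈7939/530⌉ = 16 − 15 = 1
n=19: ⌈(20·441+1)/530⌉ − ⌈(19·441+1)/530⌉ = ⌈8821/530⌉ − ⌈8380/530⌉ = 17 − 16 = 1
n=20: ⌈(21·441+1)/530⌉ − ⌈(20·441+1)/530⌉ = ⌈9262/530⌉ − ⌈8821/530⌉ = 18 − 17 = 1
n=21: ⌈(22·441+1)/530⌉ − ⌈(21·441+1)/530⌉ = ⌈9703/530⌉ − ⌈9262/530⌉ = 19 − 18 = 1
n=22: ⌈(23·441+1)/530⌉ − ⌈(22·441+1)/530⌉ = ⌈10144/530⌉ − ⌈9703/530⌉ = 20 − 19 = 1
n=23: ⌈(24·441+1)/530⌉ − ⌈(23·441+1)/530⌉ = ⌈10585/530⌉ − ⌈10144/530⌉ = 20 − 20 = 0
n=24: ⌈(25·441+1)/530⌉ − ⌈(24·441+1)/530⌉ = ⌈11026/530⌉ − ⌈10585/530⌉ = 21 − 20 = 1
n=25: ⌈(26·441+1)/530⌉ − ⌈(25·441+1)/530⌉ = ⌈11467/530⌉ − ⌈11026/530⌉ = 22 − 21 = 1
n=26: ⌈(27·441+1)/530⌉ − ⌈(26·441+1)/530⌉ = ⌈11908/530⌉ − ⌈11467/530⌉ = 23 − 22 = 1
n=27: ⌈(28·441+1)/530⌉ − ⌈(27·441+1)/530⌉ = ⌈12349/530⌉ − ⌈11908/530⌉ = 24 − 23 = 1
n=28: ⌈(29·441+1)/530⌉ − ⌈(28·441+1)/530⌉ = ⌈12790/530⌉ − ⌈12349/530⌉ = 25 − 24 = 1
n=29: ⌈(30·441+1)/530⌉ − ⌈(29·441+1)/530⌉ = ⌈13231/530⌉ − ⌈12790/530⌉ = 25 − 25 = 0
n=30: ⌈(31·441+1)/530⌉ − ⌈(30·441+1)/530⌉ = ⌈13672/530⌉ − ⌈13231/530⌉ = 26 − 25 = 1
n=31: ⌈(32·441+1)/530⌉ − ⌈(31·441+1)/530⌉ = ⌈14113/530⌉ − ⌈13672/530⌉ = 27 − 26 = 1
n=32: ⌈(33·441+1)/530⌉ − ⌈(32·441+1)/530⌉ = ⌈14554/530⌉ − ⌈14113/530⌉ = 28 − 27 = 1
n=33: ⌈(34·441+1)/530⌉ − ⌈(33·441+1)/530⌉ = ⌈14995/530⌉ − ⌈14554/530⌉ = 29 − 28 = 1
n=34: ⌈(35·441+1)/530⌉ − ⌈(34·441+1)/530⌉ = ⌈15436/530⌉ − ⌈14995/530⌉ = 30 − 29 = 1
n=35: ⌈(36·441+1)/530⌉ − ⌈(35·441+1)/530⌉ = ⌈15877/530⌉ − ⌈15436/530⌉ = 30 − 30 = 0
n=36: ⌈(37·441+1)/530⌉ − ⌈(36·441+1)/530⌉ = ⌈16318/530⌉ − ⌈15877/530⌉ = 31 − 30 = 1
n=37: ⌈(38·441+1)/530⌉ − ⌈(37·441+1)/530⌉ = ⌈16759/530⌉ − ⌈16318/530⌉ = 32 − 31 = 1
n=38: ⌈(39·441+1)/530⌉ − ⌈(38·441+1)/530⌉ = ⌈17200/530⌉ − ⌈16759/530⌉ = 33 − 32 = 1
n=39: ⌈(40·441+1)/530⌉ − ⌈(39·441+1)/530⌉ = ⌈17641/530⌉ − ⌈17200/530⌉ = 34 − 33 = 1
n=40: ⌈(41·441+1)/530⌉ − ⌈(40·441+1)/530⌉ = ⌈18082/530⌉ − ⌈17641/530⌉ = 35 − 34 = 1
n=41: ⌈(42·441+1)/530⌉ − ⌈(41·441+1)/530⌉ = ⌈18523/530⌉ − ⌈18082/530⌉ = 35 − 35 = 0
n=42: ⌈(43·441+1)/530⌉ − ⌈(42·441+1)/530⌉ = ⌈18964/530⌉ − ⌈18523/530⌉ = 36 − 35 = 1
n=43: ⌈(44·441+1)/530⌉ − ⌈(43·441+1)/530⌉ = ⌈19405/530⌉ − ⌈18964/530⌉ = 37 − 36 = 1
n=44: ⌈(45·441+1)/530⌉ − ⌈(44·441+1)/530⌉ = ⌈19846/530⌉ − ⌈19405/530⌉ = 38 − 37 = 1
n=45: ⌈(46·441+1)/530⌉ − ⌈(45·441+1)/530⌉ = ⌈20287/530⌉ − ⌈19846/530⌉ = 39 − 38 = 1
n=46: ⌈(47·441+1)/530⌉ − ⌈(46·441+1)/530⌉ = ⌈20728/530⌉ − ⌈20287/530⌉ = 40 − 39 = 1
n=47: ⌈(48·441+1)/530⌉ − ⌈(47·441+1)/530⌉ = ⌈21169/530⌉ − ⌈20728/530⌉ = 40 − 40 = 0
n=48: ⌈(49·441+1)/530⌉ − ⌈(48·441+1)/530⌉ = ⌈21610/530⌉ − ⌈21169/530⌉ = 41 − 40 = 1
n=49: ⌈(50·441+1)/530⌉ − ⌈(49·441+1)/530⌉ = ⌈22051/530⌉ − ⌈21610/530⌉ = 42 − 41 = 1
n=50: ⌈(51·441+1)/530⌉ − ⌈(50·441+1)/530⌉ = ⌈22492/530⌉ − ⌈22051/530⌉ = 43 − 42 = 1
n=51: ⌈(52·441+1)/530⌉ − ⌈(51·441+1)/530⌉ = ⌈22933/530⌉ − ⌈22492/530⌉ = 44 − 43 = 1
n=52: ⌈(53·441+1)/530⌉ − ⌈(52·441+1)/530⌉ = ⌈23374/530⌉ − ⌈22933/530⌉ = 45 − 44 = 1
n=53: ⌈(54·441+1)/530⌉ − ⌈(53·441+1)/530⌉ = ⌈23815/530⌉ − ⌈23374/530⌉ = 45 − 45 = 0
n=54: ⌈(55·441+1)/530⌉ − ⌈(54·441+1)/530⌉ = ⌈24256/530⌉ − ⌈23815/530⌉ = 46 − 45 = 1
n=55: ⌈(56·441+1)/530⌉ − ⌈(55·441+1)/530⌉ = ⌈24697/530⌉ − ⌈24256/530⌉ = 47 − 46 = 1
n=56: ⌈(57·441+1)/530⌉ − ⌈(56·441+1)/530⌉ = ⌈25138/530⌉ − ⌈24697/530⌉ = 48 − 47 = 1
n=57: ⌈(58·441+1)/530⌉ − ⌈(57·441+1)/530⌉ = ⌈25579/530⌉ − ⌈25138/530⌉ = 49 − 48 = 1
n=58: ⌈(59·441+1)/530⌉ − ⌈(58·441+1)/530⌉ = ⌈26020/530⌉ − ⌈25579/530⌉ = 50 − 49 = 1
n=59: ⌈(60·441+1)/530⌉ − ⌈(59·441+1)/530⌉ = ⌈26461/530⌉ − ⌈26020/530⌉ = 50 − 50 = 0
n=60: ⌈(61·441+1)/530⌉ − ⌈(60·441+1)/530⌉ = ⌈26902/530⌉ − ⌈26461/530⌉ = 51 − 50 = 1
n=61: ⌈(62·441+1)/530⌉ − ⌈(61·441+1)/530⌉ = ⌈27343/530⌉ − ⌈26902/530⌉ = 52 − 51 = 1
n=62: ⌈(63·441+1)/530⌉ − ⌈(62·441+1)/530⌉ = ⌈27784/530⌉ − ⌈27343/530⌉ = 53 − 52 = 1
n=63: ⌈(64·441+1)/530⌉ − ⌈(63·441+1)/530⌉ = ⌈28225/530⌉ − ⌈27784/530⌉ = 54 − 53 = 1
n=64: ⌈(65·441+1)/530⌉ − ⌈(64·441+1)/530⌉ = ⌈28666/530⌉ − ⌈28225/530⌉ = 55 − 54 = 1
n=65: ⌈(66·441+1)/530⌉ − ⌈(65·441+1)/530⌉ = ⌈29107/530⌉ − ⌈28666/530⌉ = 55 − 55 = 0
n=66: ⌈(67·441+1)/530⌉ − ⌈(66·441+1)/530⌉ = ⌈29548/530⌉ − ⌈29107/530⌉ = 56 − 55 = 1
n=67: ⌈(68·441+1)/530⌉ − ⌈(67·441+1)/530⌉ = ⌈29989/530⌉ − ⌈29548/530⌉ = 57 − 56 = 1
n=68: ⌈(69·441+1)/530⌉ − ⌈(68·441+1)/530⌉ = ⌈30430/530⌉ − ⌈29989/530⌉ = 58 − 57 = 1
n=69: ⌈(70·441+1)/530⌉ − ⌈(69·441+1)/530⌉ = ⌈30871/530⌉ − ⌈30430/530⌉ = 59 − 58 = 1
n=70: ⌈(71·441+1)/530⌉ − ⌈(70·441+1)/530⌉ = ⌈31312/530⌉ − ⌈30871/530⌉ = 60 − 59 = 1
n=71: ⌈(72·441+1)/530⌉ − ⌈(71·441+1)/530⌉ = ⌈31753/530⌉ − ⌈31312/530⌉ = 60 − 60 = 0
n=72: ⌈(73·441+1)/530⌉ − ⌈(72·441+1)/530⌉ = ⌈32194/530⌉ − ⌈31753/530⌉ = 61 − 60 = 1
n=73: ⌈(74·441+1)/530⌉ − ⌈(73·441+1)/530⌉ = ⌈32635/530⌉ − ⌈32194/530⌉ = 62 − 61 = 1
n=74: ⌈(75·441+1)/530⌉ − ⌈(74·441+1)/530⌉ = ⌈33076/530⌉ − ⌈32635/530⌉ = 63 − 62 = 1
n=75: ⌈(76·441+1)/530⌉ − ⌈(75·441+1)/530⌉ = ⌈33517/530⌉ − ⌈33076/530⌉ = 64 − 63 = 1
n=76: ⌈(77·441+1)/530⌉ − ⌈(76·441+1)/530⌉ = ⌈33958/530⌉ − ⌈33517/530⌉ = 65 − 64 = 1
n=77: ⌈(78·441+1)/530⌉ − ⌈(77·441+1)/530⌉ = ⌈34399/530⌉ − ⌈33958/530⌉ = 65 − 65 = 0
n=78: ⌈(79·441+1)/530⌉ − ⌈(78·441+1)/530⌉ = ⌈34840/530⌉ − ⌈34399/530⌉ = 66 − 65 = 1
n=79: ⌈(80·441+1)/530⌉ − ⌈(79·441+1)/530⌉ = ⌈35281/530⌉ − ⌈34840/530⌉ = 67 − 66 = 1
n=80: ⌈(81·441+1)/530⌉ − ⌈(80·441+1)/530⌉ = ⌈35722/530⌉ − ⌈35281/530⌉ = 68 − 67 = 1
n=81: ⌈(82·441+1)/530⌉ − ⌈(81·441+1)/530⌉ = ⌈36163/530⌉ − ⌈35722/530⌉ = 69 − 68 = 1
n=82: ⌈(83·441+1)/530⌉ − ⌈(82·441+1)/530⌉ = ⌈36604/530⌉ − ⌈36163/530⌉ = 70 − 69 = 1
n=83: ⌈(84·441+1)/530⌉ − ⌈(83·441+1)/530⌉ = ⌈37045/530⌉ − ⌈36604/530⌉ = 70 − 70 = 0
n=84: ⌈(85·441+1)/530⌉ − ⌈(84·441+1)/530⌉ = ⌈37486/530⌉ − ⌈37045/530⌉ = 71 − 70 = 1
n=85: ⌈(86·441+1)/530⌉ − ⌈(85·441+1)/530⌉ = ⌈37927/530⌉ − ⌈37486/530⌉ = 72 − 71 = 1
n=86: ⌈(87·441+1)/530⌉ − ⌈(86·441+1)/530⌉ = ⌈38368/530⌉ − ⌈37927/530⌉ = 73 − 72 = 1
n=87: ⌈(88·441+1)/530⌉ − ⌈(87·441+1)/530⌉ = ⌈38809/530⌉ − ⌈38368/530⌉ = 74 − 73 = 1
n=88: ⌈(89·441+1)/530⌉ − ⌈(88·441+1)/530⌉ = ⌈39250/530⌉ − ⌈38809/530⌉ = 75 − 74 = 1
n=89: ⌈(90·441+1)/530⌉ − ⌈(89·441+1)/530⌉ = ⌈39691/530⌉ − ⌈39250/530⌉ = 75 − 75 = 0
n=90: ⌈(91·441+1)/530⌉ − ⌈(90·441+1)/530⌉ = ⌈40132/530⌉ − ⌈39691/530⌉ = 76 − 75 = 1
n=91: ⌈(92·441+1)/530⌉ − ⌈(91·441+1)/530⌉ = ⌈40573/530⌉ − ⌈40132/530⌉ = 77 − 76 = 1
n=92: ⌈(93·441+1)/530⌉ − ⌈(92·441+1)/530⌉ = ⌈41014/530⌉ − ⌈40573/530⌉ = 78 − 77 = 1
n=93: ⌈(94·441+1)/530⌉ − ⌈(93·441+1)/530⌉ = ⌈41455/530⌉ − ⌈41014/530⌉ = 79 − 78 = 1
n=94: ⌈(95·441+1)/530⌉ − ⌈(94·441+1)/530⌉ = ⌈41896/530⌉ − ⌈41455/530⌉ = 80 − 79 = 1
n=95: ⌈(96·441+1)/530⌉ − ⌈(95·441+1)/530⌉ = ⌈42337/530⌉ − ⌈41896/530⌉ = 80 − 80 = 0


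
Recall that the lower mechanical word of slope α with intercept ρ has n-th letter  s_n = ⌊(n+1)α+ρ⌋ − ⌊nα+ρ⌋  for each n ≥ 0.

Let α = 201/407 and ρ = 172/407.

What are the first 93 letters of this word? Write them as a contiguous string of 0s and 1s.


010101010101010101010101010101010101010101010101010101010101010101010010101010101010101010101

n=0: ⌊(1·201+172)/407⌋ − ⌊(0·201+172)/407⌋ = ⌊373/407⌋ − ⌊172/407⌋ = 0 − 0 = 0
n=1: ⌊(2·201+172)/407⌋ − ⌊(1·201+172)/407⌋ = ⌊574/407⌋ − ⌊373/407⌋ = 1 − 0 = 1
n=2: ⌊(3·201+172)/407⌋ − ⌊(2·201+172)/407⌋ = ⌊775/407⌋ − ⌊574/407⌋ = 1 − 1 = 0
n=3: ⌊(4·201+172)/407⌋ − ⌊(3·201+172)/407⌋ = ⌊976/407⌋ − ⌊775/407⌋ = 2 − 1 = 1
n=4: ⌊(5·201+172)/407⌋ − ⌊(4·201+172)/407⌋ = ⌊1177/407⌋ − ⌊976/407⌋ = 2 − 2 = 0
n=5: ⌊(6·201+172)/407⌋ − ⌊(5·201+172)/407⌋ = ⌊1378/407⌋ − ⌊1177/407⌋ = 3 − 2 = 1
n=6: ⌊(7·201+172)/407⌋ − ⌊(6·201+172)/407⌋ = ⌊1579/407⌋ − ⌊1378/407⌋ = 3 − 3 = 0
n=7: ⌊(8·201+172)/407⌋ − ⌊(7·201+172)/407⌋ = ⌊1780/407⌋ − ⌊1579/407⌋ = 4 − 3 = 1
n=8: ⌊(9·201+172)/407⌋ − ⌊(8·201+172)/407⌋ = ⌊1981/407⌋ − ⌊1780/407⌋ = 4 − 4 = 0
n=9: ⌊(10·201+172)/407⌋ − ⌊(9·201+172)/407⌋ = ⌊2182/407⌋ − ⌊1981/407⌋ = 5 − 4 = 1
n=10: ⌊(11·201+172)/407⌋ − ⌊(10·201+172)/407⌋ = ⌊2383/407⌋ − ⌊2182/407⌋ = 5 − 5 = 0
n=11: ⌊(12·201+172)/407⌋ − ⌊(11·201+172)/407⌋ = ⌊2584/407⌋ − ⌊2383/407⌋ = 6 − 5 = 1
n=12: ⌊(13·201+172)/407⌋ − ⌊(12·201+172)/407⌋ = ⌊2785/407⌋ − ⌊2584/407⌋ = 6 − 6 = 0
n=13: ⌊(14·201+172)/407⌋ − ⌊(13·201+172)/407⌋ = ⌊2986/407⌋ − ⌊2785/407⌋ = 7 − 6 = 1
n=14: ⌊(15·201+172)/407⌋ − ⌊(14·201+172)/407⌋ = ⌊3187/407⌋ − ⌊2986/407⌋ = 7 − 7 = 0
n=15: ⌊(16·201+172)/407⌋ − ⌊(15·201+172)/407⌋ = ⌊3388/407⌋ − ⌊3187/407⌋ = 8 − 7 = 1
n=16: ⌊(17·201+172)/407⌋ − ⌊(16·201+172)/407⌋ = ⌊3589/407⌋ − ⌊3388/407⌋ = 8 − 8 = 0
n=17: ⌊(18·201+172)/407⌋ − ⌊(17·201+172)/407⌋ = ⌊3790/407⌋ − ⌊3589/407⌋ = 9 − 8 = 1
n=18: ⌊(19·201+172)/407⌋ − ⌊(18·201+172)/407⌋ = ⌊3991/407⌋ − ⌊3790/407⌋ = 9 − 9 = 0
n=19: ⌊(20·201+172)/407⌋ − ⌊(19·201+172)/407⌋ = ⌊4192/407⌋ − ⌊3991/407⌋ = 10 − 9 = 1
n=20: ⌊(21·201+172)/407⌋ − ⌊(20·201+172)/407⌋ = ⌊4393/407⌋ − ⌊4192/407⌋ = 10 − 10 = 0
n=21: ⌊(22·201+172)/407⌋ − ⌊(21·201+172)/407⌋ = ⌊4594/407⌋ − ⌊4393/407⌋ = 11 − 10 = 1
n=22: ⌊(23·201+172)/407⌋ − ⌊(22·201+172)/407⌋ = ⌊4795/407⌋ − ⌊4594/407⌋ = 11 − 11 = 0
n=23: ⌊(24·201+172)/407⌋ − ⌊(23·201+172)/407⌋ = ⌊4996/407⌋ − ⌊4795/407⌋ = 12 − 11 = 1
n=24: ⌊(25·201+172)/407⌋ − ⌊(24·201+172)/407⌋ = ⌊5197/407⌋ − ⌊4996/407⌋ = 12 − 12 = 0
n=25: ⌊(26·201+172)/407⌋ − ⌊(25·201+172)/407⌋ = ⌊5398/407⌋ − ⌊5197/407⌋ = 13 − 12 = 1
n=26: ⌊(27·201+172)/407⌋ − ⌊(26·201+172)/407⌋ = ⌊5599/407⌋ − ⌊5398/407⌋ = 13 − 13 = 0
n=27: ⌊(28·201+172)/407⌋ − ⌊(27·201+172)/407⌋ = ⌊5800/407⌋ − ⌊5599/407⌋ = 14 − 13 = 1
n=28: ⌊(29·201+172)/407⌋ − ⌊(28·201+172)/407⌋ = ⌊6001/407⌋ − ⌊5800/407⌋ = 14 − 14 = 0
n=29: ⌊(30·201+172)/407⌋ − ⌊(29·201+172)/407⌋ = ⌊6202/407⌋ − ⌊6001/407⌋ = 15 − 14 = 1
n=30: ⌊(31·201+172)/407⌋ − ⌊(30·201+172)/407⌋ = ⌊6403/407⌋ − ⌊6202/407⌋ = 15 − 15 = 0
n=31: ⌊(32·201+172)/407⌋ − ⌊(31·201+172)/407⌋ = ⌊6604/407⌋ − ⌊6403/407⌋ = 16 − 15 = 1
n=32: ⌊(33·201+172)/407⌋ − ⌊(32·201+172)/407⌋ = ⌊6805/407⌋ − ⌊6604/407⌋ = 16 − 16 = 0
n=33: ⌊(34·201+172)/407⌋ − ⌊(33·201+172)/407⌋ = ⌊7006/407⌋ − ⌊6805/407⌋ = 17 − 16 = 1
n=34: ⌊(35·201+172)/407⌋ − ⌊(34·201+172)/407⌋ = ⌊7207/407⌋ − ⌊7006/407⌋ = 17 − 17 = 0
n=35: ⌊(36·201+172)/407⌋ − ⌊(35·201+172)/407⌋ = ⌊7408/407⌋ − ⌊7207/407⌋ = 18 − 17 = 1
n=36: ⌊(37·201+172)/407⌋ − ⌊(36·201+172)/407⌋ = ⌊7609/407⌋ − ⌊7408/407⌋ = 18 − 18 = 0
n=37: ⌊(38·201+172)/407⌋ − ⌊(37·201+172)/407⌋ = ⌊7810/407⌋ − ⌊7609/407⌋ = 19 − 18 = 1
n=38: ⌊(39·201+172)/407⌋ − ⌊(38·201+172)/407⌋ = ⌊8011/407⌋ − ⌊7810/407⌋ = 19 − 19 = 0
n=39: ⌊(40·201+172)/407⌋ − ⌊(39·201+172)/407⌋ = ⌊8212/407⌋ − ⌊8011/407⌋ = 20 − 19 = 1
n=40: ⌊(41·201+172)/407⌋ − ⌊(40·201+172)/407⌋ = ⌊8413/407⌋ − ⌊8212/407⌋ = 20 − 20 = 0
n=41: ⌊(42·201+172)/407⌋ − ⌊(41·201+172)/407⌋ = ⌊8614/407⌋ − ⌊8413/407⌋ = 21 − 20 = 1
n=42: ⌊(43·201+172)/407⌋ − ⌊(42·201+172)/407⌋ = ⌊8815/407⌋ − ⌊8614/407⌋ = 21 − 21 = 0
n=43: ⌊(44·201+172)/407⌋ − ⌊(43·201+172)/407⌋ = ⌊9016/407⌋ − ⌊8815/407⌋ = 22 − 21 = 1
n=44: ⌊(45·201+172)/407⌋ − ⌊(44·201+172)/407⌋ = ⌊9217/407⌋ − ⌊9016/407⌋ = 22 − 22 = 0
n=45: ⌊(46·201+172)/407⌋ − ⌊(45·201+172)/407⌋ = ⌊9418/407⌋ − ⌊9217/407⌋ = 23 − 22 = 1
n=46: ⌊(47·201+172)/407⌋ − ⌊(46·201+172)/407⌋ = ⌊9619/407⌋ − ⌊9418/407⌋ = 23 − 23 = 0
n=47: ⌊(48·201+172)/407⌋ − ⌊(47·201+172)/407⌋ = ⌊9820/407⌋ − ⌊9619/407⌋ = 24 − 23 = 1
n=48: ⌊(49·201+172)/407⌋ − ⌊(48·201+172)/407⌋ = ⌊10021/407⌋ − ⌊9820/407⌋ = 24 − 24 = 0
n=49: ⌊(50·201+172)/407⌋ − ⌊(49·201+172)/407⌋ = ⌊10222/407⌋ − ⌊10021/407⌋ = 25 − 24 = 1
n=50: ⌊(51·201+172)/407⌋ − ⌊(50·201+172)/407⌋ = ⌊10423/407⌋ − ⌊10222/407⌋ = 25 − 25 = 0
n=51: ⌊(52·201+172)/407⌋ − ⌊(51·201+172)/407⌋ = ⌊10624/407⌋ − ⌊10423/407⌋ = 26 − 25 = 1
n=52: ⌊(53·201+172)/407⌋ − ⌊(52·201+172)/407⌋ = ⌊10825/407⌋ − ⌊10624/407⌋ = 26 − 26 = 0
n=53: ⌊(54·201+172)/407⌋ − ⌊(53·201+172)/407⌋ = ⌊11026/407⌋ − ⌊10825/407⌋ = 27 − 26 = 1
n=54: ⌊(55·201+172)/407⌋ − ⌊(54·201+172)/407⌋ = ⌊11227/407⌋ − ⌊11026/407⌋ = 27 − 27 = 0
n=55: ⌊(56·201+172)/407⌋ − ⌊(55·201+172)/407⌋ = ⌊11428/407⌋ − ⌊11227/407⌋ = 28 − 27 = 1
n=56: ⌊(57·201+172)/407⌋ − ⌊(56·201+172)/407⌋ = ⌊11629/407⌋ − ⌊11428/407⌋ = 28 − 28 = 0
n=57: ⌊(58·201+172)/407⌋ − ⌊(57·201+172)/407⌋ = ⌊11830/407⌋ − ⌊11629/407⌋ = 29 − 28 = 1
n=58: ⌊(59·201+172)/407⌋ − ⌊(58·201+172)/407⌋ = ⌊12031/407⌋ − ⌊11830/407⌋ = 29 − 29 = 0
n=59: ⌊(60·201+172)/407⌋ − ⌊(59·201+172)/407⌋ = ⌊12232/407⌋ − ⌊12031/407⌋ = 30 − 29 = 1
n=60: ⌊(61·201+172)/407⌋ − ⌊(60·201+172)/407⌋ = ⌊12433/407⌋ − ⌊12232/407⌋ = 30 − 30 = 0
n=61: ⌊(62·201+172)/407⌋ − ⌊(61·201+172)/407⌋ = ⌊12634/407⌋ − ⌊12433/407⌋ = 31 − 30 = 1
n=62: ⌊(63·201+172)/407⌋ − ⌊(62·201+172)/407⌋ = ⌊12835/407⌋ − ⌊12634/407⌋ = 31 − 31 = 0
n=63: ⌊(64·201+172)/407⌋ − ⌊(63·201+172)/407⌋ = ⌊13036/407⌋ − ⌊12835/407⌋ = 32 − 31 = 1
n=64: ⌊(65·201+172)/407⌋ − ⌊(64·201+172)/407⌋ = ⌊13237/407⌋ − ⌊13036/407⌋ = 32 − 32 = 0
n=65: ⌊(66·201+172)/407⌋ − ⌊(65·201+172)/407⌋ = ⌊13438/407⌋ − ⌊13237/407⌋ = 33 − 32 = 1
n=66: ⌊(67·201+172)/407⌋ − ⌊(66·201+172)/407⌋ = ⌊13639/407⌋ − ⌊13438/407⌋ = 33 − 33 = 0
n=67: ⌊(68·201+172)/407⌋ − ⌊(67·201+172)/407⌋ = ⌊13840/407⌋ − ⌊13639/407⌋ = 34 − 33 = 1
n=68: ⌊(69·201+172)/407⌋ − ⌊(68·201+172)/407⌋ = ⌊14041/407⌋ − ⌊13840/407⌋ = 34 − 34 = 0
n=69: ⌊(70·201+172)/407⌋ − ⌊(69·201+172)/407⌋ = ⌊14242/407⌋ − ⌊14041/407⌋ = 34 − 34 = 0
n=70: ⌊(71·201+172)/407⌋ − ⌊(70·201+172)/407⌋ = ⌊14443/407⌋ − ⌊14242/407⌋ = 35 − 34 = 1
n=71: ⌊(72·201+172)/407⌋ − ⌊(71·201+172)/407⌋ = ⌊14644/407⌋ − ⌊14443/407⌋ = 35 − 35 = 0
n=72: ⌊(73·201+172)/407⌋ − ⌊(72·201+172)/407⌋ = ⌊14845/407⌋ − ⌊14644/407⌋ = 36 − 35 = 1
n=73: ⌊(74·201+172)/407⌋ − ⌊(73·201+172)/407⌋ = ⌊15046/407⌋ − ⌊14845/407⌋ = 36 − 36 = 0
n=74: ⌊(75·201+172)/407⌋ − ⌊(74·201+172)/407⌋ = ⌊15247/407⌋ − ⌊15046/407⌋ = 37 − 36 = 1
n=75: ⌊(76·201+172)/407⌋ − ⌊(75·201+172)/407⌋ = ⌊15448/407⌋ − ⌊15247/407⌋ = 37 − 37 = 0
n=76: ⌊(77·201+172)/407⌋ − ⌊(76·201+172)/407⌋ = ⌊15649/407⌋ − ⌊15448/407⌋ = 38 − 37 = 1
n=77: ⌊(78·201+172)/407⌋ − ⌊(77·201+172)/407⌋ = ⌊15850/407⌋ − ⌊15649/407⌋ = 38 − 38 = 0
n=78: ⌊(79·201+172)/407⌋ − ⌊(78·201+172)/407⌋ = ⌊16051/407⌋ − ⌊15850/407⌋ = 39 − 38 = 1
n=79: ⌊(80·201+172)/407⌋ − ⌊(79·201+172)/407⌋ = ⌊16252/407⌋ − ⌊16051/407⌋ = 39 − 39 = 0
n=80: ⌊(81·201+172)/407⌋ − ⌊(80·201+172)/407⌋ = ⌊16453/407⌋ − ⌊16252/407⌋ = 40 − 39 = 1
n=81: ⌊(82·201+172)/407⌋ − ⌊(81·201+172)/407⌋ = ⌊16654/407⌋ − ⌊16453/407⌋ = 40 − 40 = 0
n=82: ⌊(83·201+172)/407⌋ − ⌊(82·201+172)/407⌋ = ⌊16855/407⌋ − ⌊16654/407⌋ = 41 − 40 = 1
n=83: ⌊(84·201+172)/407⌋ − ⌊(83·201+172)/407⌋ = ⌊17056/407⌋ − ⌊16855/407⌋ = 41 − 41 = 0
n=84: ⌊(85·201+172)/407⌋ − ⌊(84·201+172)/407⌋ = ⌊17257/407⌋ − ⌊17056/407⌋ = 42 − 41 = 1
n=85: ⌊(86·201+172)/407⌋ − ⌊(85·201+172)/407⌋ = ⌊17458/407⌋ − ⌊17257/407⌋ = 42 − 42 = 0
n=86: ⌊(87·201+172)/407⌋ − ⌊(86·201+172)/407⌋ = ⌊17659/407⌋ − ⌊17458/407⌋ = 43 − 42 = 1
n=87: ⌊(88·201+172)/407⌋ − ⌊(87·201+172)/407⌋ = ⌊17860/407⌋ − ⌊17659/407⌋ = 43 − 43 = 0
n=88: ⌊(89·201+172)/407⌋ − ⌊(88·201+172)/407⌋ = ⌊18061/407⌋ − ⌊17860/407⌋ = 44 − 43 = 1
n=89: ⌊(90·201+172)/407⌋ − ⌊(89·201+172)/407⌋ = ⌊18262/407⌋ − ⌊18061/407⌋ = 44 − 44 = 0
n=90: ⌊(91·201+172)/407⌋ − ⌊(90·201+172)/407⌋ = ⌊18463/407⌋ − ⌊18262/407⌋ = 45 − 44 = 1
n=91: ⌊(92·201+172)/407⌋ − ⌊(91·201+172)/407⌋ = ⌊18664/407⌋ − ⌊18463/407⌋ = 45 − 45 = 0
n=92: ⌊(93·201+172)/407⌋ − ⌊(92·201+172)/407⌋ = ⌊18865/407⌋ − ⌊18664/407⌋ = 46 − 45 = 1
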